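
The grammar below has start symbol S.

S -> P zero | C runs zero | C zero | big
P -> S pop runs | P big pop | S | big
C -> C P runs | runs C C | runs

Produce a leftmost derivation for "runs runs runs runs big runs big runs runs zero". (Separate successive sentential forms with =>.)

S => C zero   [S -> C zero]
C zero => runs C C zero   [C -> runs C C]
runs C C zero => runs C P runs C zero   [C -> C P runs]
runs C P runs C zero => runs runs C C P runs C zero   [C -> runs C C]
runs runs C C P runs C zero => runs runs runs C P runs C zero   [C -> runs]
runs runs runs C P runs C zero => runs runs runs C P runs P runs C zero   [C -> C P runs]
runs runs runs C P runs P runs C zero => runs runs runs runs P runs P runs C zero   [C -> runs]
runs runs runs runs P runs P runs C zero => runs runs runs runs big runs P runs C zero   [P -> big]
runs runs runs runs big runs P runs C zero => runs runs runs runs big runs big runs C zero   [P -> big]
runs runs runs runs big runs big runs C zero => runs runs runs runs big runs big runs runs zero   [C -> runs]

S => C zero => runs C C zero => runs C P runs C zero => runs runs C C P runs C zero => runs runs runs C P runs C zero => runs runs runs C P runs P runs C zero => runs runs runs runs P runs P runs C zero => runs runs runs runs big runs P runs C zero => runs runs runs runs big runs big runs C zero => runs runs runs runs big runs big runs runs zero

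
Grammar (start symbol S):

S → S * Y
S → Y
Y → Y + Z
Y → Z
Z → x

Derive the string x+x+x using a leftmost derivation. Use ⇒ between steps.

S ⇒ Y   [S → Y]
Y ⇒ Y+Z   [Y → Y + Z]
Y+Z ⇒ Y+Z+Z   [Y → Y + Z]
Y+Z+Z ⇒ Z+Z+Z   [Y → Z]
Z+Z+Z ⇒ x+Z+Z   [Z → x]
x+Z+Z ⇒ x+x+Z   [Z → x]
x+x+Z ⇒ x+x+x   [Z → x]

S ⇒ Y ⇒ Y+Z ⇒ Y+Z+Z ⇒ Z+Z+Z ⇒ x+Z+Z ⇒ x+x+Z ⇒ x+x+x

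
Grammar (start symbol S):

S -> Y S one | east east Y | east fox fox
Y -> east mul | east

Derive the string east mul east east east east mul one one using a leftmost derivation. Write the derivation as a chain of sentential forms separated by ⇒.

S ⇒ Y S one   [S -> Y S one]
Y S one ⇒ east mul S one   [Y -> east mul]
east mul S one ⇒ east mul Y S one one   [S -> Y S one]
east mul Y S one one ⇒ east mul east S one one   [Y -> east]
east mul east S one one ⇒ east mul east east east Y one one   [S -> east east Y]
east mul east east east Y one one ⇒ east mul east east east east mul one one   [Y -> east mul]

S ⇒ Y S one ⇒ east mul S one ⇒ east mul Y S one one ⇒ east mul east S one one ⇒ east mul east east east Y one one ⇒ east mul east east east east mul one one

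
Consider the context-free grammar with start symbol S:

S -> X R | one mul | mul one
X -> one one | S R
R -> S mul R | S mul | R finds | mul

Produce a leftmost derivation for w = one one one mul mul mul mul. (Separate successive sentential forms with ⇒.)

S ⇒ X R ⇒ S R R ⇒ X R R R ⇒ one one R R R ⇒ one one S mul R R ⇒ one one one mul mul R R ⇒ one one one mul mul mul R ⇒ one one one mul mul mul mul

S ⇒ X R   [S -> X R]
X R ⇒ S R R   [X -> S R]
S R R ⇒ X R R R   [S -> X R]
X R R R ⇒ one one R R R   [X -> one one]
one one R R R ⇒ one one S mul R R   [R -> S mul]
one one S mul R R ⇒ one one one mul mul R R   [S -> one mul]
one one one mul mul R R ⇒ one one one mul mul mul R   [R -> mul]
one one one mul mul mul R ⇒ one one one mul mul mul mul   [R -> mul]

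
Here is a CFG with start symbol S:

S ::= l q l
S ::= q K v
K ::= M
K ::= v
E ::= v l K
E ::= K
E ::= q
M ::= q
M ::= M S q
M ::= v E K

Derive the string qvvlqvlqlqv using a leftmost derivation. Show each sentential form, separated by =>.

S => qKv   [S ::= q K v]
qKv => qMv   [K ::= M]
qMv => qMSqv   [M ::= M S q]
qMSqv => qvEKSqv   [M ::= v E K]
qvEKSqv => qvvlKKSqv   [E ::= v l K]
qvvlKKSqv => qvvlMKSqv   [K ::= M]
qvvlMKSqv => qvvlqKSqv   [M ::= q]
qvvlqKSqv => qvvlqvSqv   [K ::= v]
qvvlqvSqv => qvvlqvlqlqv   [S ::= l q l]

S=>qKv=>qMv=>qMSqv=>qvEKSqv=>qvvlKKSqv=>qvvlMKSqv=>qvvlqKSqv=>qvvlqvSqv=>qvvlqvlqlqv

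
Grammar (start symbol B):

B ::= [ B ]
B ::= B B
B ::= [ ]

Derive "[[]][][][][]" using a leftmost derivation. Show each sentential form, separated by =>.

B => BB => BBB => BBBB => BBBBB => [B]BBBB => [[]]BBBB => [[]][]BBB => [[]][][]BB => [[]][][][]B => [[]][][][][]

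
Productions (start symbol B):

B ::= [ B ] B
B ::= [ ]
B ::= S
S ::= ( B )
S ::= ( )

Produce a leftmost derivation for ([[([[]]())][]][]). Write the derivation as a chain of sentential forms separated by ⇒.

B ⇒ S ⇒ (B) ⇒ ([B]B) ⇒ ([[B]B]B) ⇒ ([[S]B]B) ⇒ ([[(B)]B]B) ⇒ ([[([B]B)]B]B) ⇒ ([[([[]]B)]B]B) ⇒ ([[([[]]S)]B]B) ⇒ ([[([[]]())]B]B) ⇒ ([[([[]]())][]]B) ⇒ ([[([[]]())][]][])

B ⇒ S   [B ::= S]
S ⇒ (B)   [S ::= ( B )]
(B) ⇒ ([B]B)   [B ::= [ B ] B]
([B]B) ⇒ ([[B]B]B)   [B ::= [ B ] B]
([[B]B]B) ⇒ ([[S]B]B)   [B ::= S]
([[S]B]B) ⇒ ([[(B)]B]B)   [S ::= ( B )]
([[(B)]B]B) ⇒ ([[([B]B)]B]B)   [B ::= [ B ] B]
([[([B]B)]B]B) ⇒ ([[([[]]B)]B]B)   [B ::= [ ]]
([[([[]]B)]B]B) ⇒ ([[([[]]S)]B]B)   [B ::= S]
([[([[]]S)]B]B) ⇒ ([[([[]]())]B]B)   [S ::= ( )]
([[([[]]())]B]B) ⇒ ([[([[]]())][]]B)   [B ::= [ ]]
([[([[]]())][]]B) ⇒ ([[([[]]())][]][])   [B ::= [ ]]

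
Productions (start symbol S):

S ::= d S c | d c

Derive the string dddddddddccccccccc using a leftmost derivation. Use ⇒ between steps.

S ⇒ dSc ⇒ ddScc ⇒ dddSccc ⇒ ddddScccc ⇒ dddddSccccc ⇒ ddddddScccccc ⇒ dddddddSccccccc ⇒ ddddddddScccccccc ⇒ dddddddddccccccccc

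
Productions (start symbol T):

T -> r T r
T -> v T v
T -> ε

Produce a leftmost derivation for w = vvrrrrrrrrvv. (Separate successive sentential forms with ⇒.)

T⇒vTv⇒vvTvv⇒vvrTrvv⇒vvrrTrrvv⇒vvrrrTrrrvv⇒vvrrrrTrrrrvv⇒vvrrrrrrrrvv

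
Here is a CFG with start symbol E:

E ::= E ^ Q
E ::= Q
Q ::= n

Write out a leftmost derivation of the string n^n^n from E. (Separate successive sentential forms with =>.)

E => E^Q => E^Q^Q => Q^Q^Q => n^Q^Q => n^n^Q => n^n^n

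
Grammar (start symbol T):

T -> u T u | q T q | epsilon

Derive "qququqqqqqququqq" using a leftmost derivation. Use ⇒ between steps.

T ⇒ qTq ⇒ qqTqq ⇒ qquTuqq ⇒ qquqTquqq ⇒ qququTuquqq ⇒ qququqTququqq ⇒ qququqqTqququqq ⇒ qququqqqTqqququqq ⇒ qququqqqqqququqq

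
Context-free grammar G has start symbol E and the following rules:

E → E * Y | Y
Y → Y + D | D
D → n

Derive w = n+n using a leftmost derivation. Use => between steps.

E=>Y=>Y+D=>D+D=>n+D=>n+n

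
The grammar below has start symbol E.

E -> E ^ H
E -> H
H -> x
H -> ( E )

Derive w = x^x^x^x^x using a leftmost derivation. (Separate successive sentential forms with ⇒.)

E ⇒ E^H   [E -> E ^ H]
E^H ⇒ E^H^H   [E -> E ^ H]
E^H^H ⇒ E^H^H^H   [E -> E ^ H]
E^H^H^H ⇒ E^H^H^H^H   [E -> E ^ H]
E^H^H^H^H ⇒ H^H^H^H^H   [E -> H]
H^H^H^H^H ⇒ x^H^H^H^H   [H -> x]
x^H^H^H^H ⇒ x^x^H^H^H   [H -> x]
x^x^H^H^H ⇒ x^x^x^H^H   [H -> x]
x^x^x^H^H ⇒ x^x^x^x^H   [H -> x]
x^x^x^x^H ⇒ x^x^x^x^x   [H -> x]

E⇒E^H⇒E^H^H⇒E^H^H^H⇒E^H^H^H^H⇒H^H^H^H^H⇒x^H^H^H^H⇒x^x^H^H^H⇒x^x^x^H^H⇒x^x^x^x^H⇒x^x^x^x^x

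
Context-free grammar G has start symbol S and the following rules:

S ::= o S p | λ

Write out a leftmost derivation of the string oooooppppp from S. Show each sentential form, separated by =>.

S => oSp   [S ::= o S p]
oSp => ooSpp   [S ::= o S p]
ooSpp => oooSppp   [S ::= o S p]
oooSppp => ooooSpppp   [S ::= o S p]
ooooSpppp => oooooSppppp   [S ::= o S p]
oooooSppppp => oooooppppp   [S ::= λ]

S => oSp => ooSpp => oooSppp => ooooSpppp => oooooSppppp => oooooppppp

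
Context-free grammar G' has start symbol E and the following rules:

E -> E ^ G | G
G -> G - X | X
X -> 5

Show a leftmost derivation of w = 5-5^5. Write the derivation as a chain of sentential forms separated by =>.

E => E^G => G^G => G-X^G => X-X^G => 5-X^G => 5-5^G => 5-5^X => 5-5^5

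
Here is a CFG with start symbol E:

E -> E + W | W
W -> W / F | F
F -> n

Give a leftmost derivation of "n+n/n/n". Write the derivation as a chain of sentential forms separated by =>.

E => E+W => W+W => F+W => n+W => n+W/F => n+W/F/F => n+F/F/F => n+n/F/F => n+n/n/F => n+n/n/n

E => E+W   [E -> E + W]
E+W => W+W   [E -> W]
W+W => F+W   [W -> F]
F+W => n+W   [F -> n]
n+W => n+W/F   [W -> W / F]
n+W/F => n+W/F/F   [W -> W / F]
n+W/F/F => n+F/F/F   [W -> F]
n+F/F/F => n+n/F/F   [F -> n]
n+n/F/F => n+n/n/F   [F -> n]
n+n/n/F => n+n/n/n   [F -> n]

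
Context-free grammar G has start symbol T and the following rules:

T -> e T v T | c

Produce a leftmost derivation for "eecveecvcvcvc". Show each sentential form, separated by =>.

T => eTvT   [T -> e T v T]
eTvT => eeTvTvT   [T -> e T v T]
eeTvTvT => eecvTvT   [T -> c]
eecvTvT => eecveTvTvT   [T -> e T v T]
eecveTvTvT => eecveeTvTvTvT   [T -> e T v T]
eecveeTvTvTvT => eecveecvTvTvT   [T -> c]
eecveecvTvTvT => eecveecvcvTvT   [T -> c]
eecveecvcvTvT => eecveecvcvcvT   [T -> c]
eecveecvcvcvT => eecveecvcvcvc   [T -> c]

T => eTvT => eeTvTvT => eecvTvT => eecveTvTvT => eecveeTvTvTvT => eecveecvTvTvT => eecveecvcvTvT => eecveecvcvcvT => eecveecvcvcvc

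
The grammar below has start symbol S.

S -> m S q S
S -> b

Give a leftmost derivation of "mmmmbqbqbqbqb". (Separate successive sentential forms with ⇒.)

S ⇒ mSqS   [S -> m S q S]
mSqS ⇒ mmSqSqS   [S -> m S q S]
mmSqSqS ⇒ mmmSqSqSqS   [S -> m S q S]
mmmSqSqSqS ⇒ mmmmSqSqSqSqS   [S -> m S q S]
mmmmSqSqSqSqS ⇒ mmmmbqSqSqSqS   [S -> b]
mmmmbqSqSqSqS ⇒ mmmmbqbqSqSqS   [S -> b]
mmmmbqbqSqSqS ⇒ mmmmbqbqbqSqS   [S -> b]
mmmmbqbqbqSqS ⇒ mmmmbqbqbqbqS   [S -> b]
mmmmbqbqbqbqS ⇒ mmmmbqbqbqbqb   [S -> b]

S ⇒ mSqS ⇒ mmSqSqS ⇒ mmmSqSqSqS ⇒ mmmmSqSqSqSqS ⇒ mmmmbqSqSqSqS ⇒ mmmmbqbqSqSqS ⇒ mmmmbqbqbqSqS ⇒ mmmmbqbqbqbqS ⇒ mmmmbqbqbqbqb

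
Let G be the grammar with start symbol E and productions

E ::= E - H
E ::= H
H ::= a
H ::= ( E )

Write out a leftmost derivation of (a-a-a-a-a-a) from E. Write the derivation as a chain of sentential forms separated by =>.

E => H   [E ::= H]
H => (E)   [H ::= ( E )]
(E) => (E-H)   [E ::= E - H]
(E-H) => (E-H-H)   [E ::= E - H]
(E-H-H) => (E-H-H-H)   [E ::= E - H]
(E-H-H-H) => (E-H-H-H-H)   [E ::= E - H]
(E-H-H-H-H) => (E-H-H-H-H-H)   [E ::= E - H]
(E-H-H-H-H-H) => (H-H-H-H-H-H)   [E ::= H]
(H-H-H-H-H-H) => (a-H-H-H-H-H)   [H ::= a]
(a-H-H-H-H-H) => (a-a-H-H-H-H)   [H ::= a]
(a-a-H-H-H-H) => (a-a-a-H-H-H)   [H ::= a]
(a-a-a-H-H-H) => (a-a-a-a-H-H)   [H ::= a]
(a-a-a-a-H-H) => (a-a-a-a-a-H)   [H ::= a]
(a-a-a-a-a-H) => (a-a-a-a-a-a)   [H ::= a]

E => H => (E) => (E-H) => (E-H-H) => (E-H-H-H) => (E-H-H-H-H) => (E-H-H-H-H-H) => (H-H-H-H-H-H) => (a-H-H-H-H-H) => (a-a-H-H-H-H) => (a-a-a-H-H-H) => (a-a-a-a-H-H) => (a-a-a-a-a-H) => (a-a-a-a-a-a)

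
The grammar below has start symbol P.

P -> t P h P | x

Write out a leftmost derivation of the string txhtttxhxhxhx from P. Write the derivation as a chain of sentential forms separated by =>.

P=>tPhP=>txhP=>txhtPhP=>txhttPhPhP=>txhtttPhPhPhP=>txhtttxhPhPhP=>txhtttxhxhPhP=>txhtttxhxhxhP=>txhtttxhxhxhx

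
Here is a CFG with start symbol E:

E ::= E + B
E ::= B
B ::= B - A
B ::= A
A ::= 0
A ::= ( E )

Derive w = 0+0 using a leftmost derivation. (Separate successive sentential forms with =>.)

E => E+B   [E ::= E + B]
E+B => B+B   [E ::= B]
B+B => A+B   [B ::= A]
A+B => 0+B   [A ::= 0]
0+B => 0+A   [B ::= A]
0+A => 0+0   [A ::= 0]

E => E+B => B+B => A+B => 0+B => 0+A => 0+0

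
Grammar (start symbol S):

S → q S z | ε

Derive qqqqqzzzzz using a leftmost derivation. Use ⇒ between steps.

S ⇒ qSz ⇒ qqSzz ⇒ qqqSzzz ⇒ qqqqSzzzz ⇒ qqqqqSzzzzz ⇒ qqqqqzzzzz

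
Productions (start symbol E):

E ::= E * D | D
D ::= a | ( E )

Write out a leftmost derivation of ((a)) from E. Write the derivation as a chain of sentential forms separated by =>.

E => D   [E ::= D]
D => (E)   [D ::= ( E )]
(E) => (D)   [E ::= D]
(D) => ((E))   [D ::= ( E )]
((E)) => ((D))   [E ::= D]
((D)) => ((a))   [D ::= a]

E => D => (E) => (D) => ((E)) => ((D)) => ((a))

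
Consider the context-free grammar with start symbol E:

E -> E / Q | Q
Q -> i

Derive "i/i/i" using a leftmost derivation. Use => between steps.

E => E/Q   [E -> E / Q]
E/Q => E/Q/Q   [E -> E / Q]
E/Q/Q => Q/Q/Q   [E -> Q]
Q/Q/Q => i/Q/Q   [Q -> i]
i/Q/Q => i/i/Q   [Q -> i]
i/i/Q => i/i/i   [Q -> i]

E=>E/Q=>E/Q/Q=>Q/Q/Q=>i/Q/Q=>i/i/Q=>i/i/i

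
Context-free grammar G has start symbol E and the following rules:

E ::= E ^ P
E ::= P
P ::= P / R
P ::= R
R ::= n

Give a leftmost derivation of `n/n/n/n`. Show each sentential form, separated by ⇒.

E ⇒ P ⇒ P/R ⇒ P/R/R ⇒ P/R/R/R ⇒ R/R/R/R ⇒ n/R/R/R ⇒ n/n/R/R ⇒ n/n/n/R ⇒ n/n/n/n

E ⇒ P   [E ::= P]
P ⇒ P/R   [P ::= P / R]
P/R ⇒ P/R/R   [P ::= P / R]
P/R/R ⇒ P/R/R/R   [P ::= P / R]
P/R/R/R ⇒ R/R/R/R   [P ::= R]
R/R/R/R ⇒ n/R/R/R   [R ::= n]
n/R/R/R ⇒ n/n/R/R   [R ::= n]
n/n/R/R ⇒ n/n/n/R   [R ::= n]
n/n/n/R ⇒ n/n/n/n   [R ::= n]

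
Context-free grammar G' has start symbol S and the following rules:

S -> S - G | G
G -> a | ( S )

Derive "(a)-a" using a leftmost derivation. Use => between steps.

S=>S-G=>G-G=>(S)-G=>(G)-G=>(a)-G=>(a)-a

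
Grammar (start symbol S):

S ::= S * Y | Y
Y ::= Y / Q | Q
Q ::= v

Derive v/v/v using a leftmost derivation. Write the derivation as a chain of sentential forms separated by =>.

S => Y   [S ::= Y]
Y => Y/Q   [Y ::= Y / Q]
Y/Q => Y/Q/Q   [Y ::= Y / Q]
Y/Q/Q => Q/Q/Q   [Y ::= Q]
Q/Q/Q => v/Q/Q   [Q ::= v]
v/Q/Q => v/v/Q   [Q ::= v]
v/v/Q => v/v/v   [Q ::= v]

S => Y => Y/Q => Y/Q/Q => Q/Q/Q => v/Q/Q => v/v/Q => v/v/v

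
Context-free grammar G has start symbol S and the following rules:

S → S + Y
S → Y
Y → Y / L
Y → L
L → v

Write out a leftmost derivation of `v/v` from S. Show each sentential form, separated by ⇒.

S⇒Y⇒Y/L⇒L/L⇒v/L⇒v/v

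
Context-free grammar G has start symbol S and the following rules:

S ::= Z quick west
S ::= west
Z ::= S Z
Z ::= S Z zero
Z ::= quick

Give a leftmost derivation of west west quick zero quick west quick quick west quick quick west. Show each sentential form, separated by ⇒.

S ⇒ Z quick west ⇒ S Z quick west ⇒ Z quick west Z quick west ⇒ S Z quick west Z quick west ⇒ Z quick west Z quick west Z quick west ⇒ S Z quick west Z quick west Z quick west ⇒ west Z quick west Z quick west Z quick west ⇒ west S Z zero quick west Z quick west Z quick west ⇒ west west Z zero quick west Z quick west Z quick west ⇒ west west quick zero quick west Z quick west Z quick west ⇒ west west quick zero quick west quick quick west Z quick west ⇒ west west quick zero quick west quick quick west quick quick west

S ⇒ Z quick west   [S ::= Z quick west]
Z quick west ⇒ S Z quick west   [Z ::= S Z]
S Z quick west ⇒ Z quick west Z quick west   [S ::= Z quick west]
Z quick west Z quick west ⇒ S Z quick west Z quick west   [Z ::= S Z]
S Z quick west Z quick west ⇒ Z quick west Z quick west Z quick west   [S ::= Z quick west]
Z quick west Z quick west Z quick west ⇒ S Z quick west Z quick west Z quick west   [Z ::= S Z]
S Z quick west Z quick west Z quick west ⇒ west Z quick west Z quick west Z quick west   [S ::= west]
west Z quick west Z quick west Z quick west ⇒ west S Z zero quick west Z quick west Z quick west   [Z ::= S Z zero]
west S Z zero quick west Z quick west Z quick west ⇒ west west Z zero quick west Z quick west Z quick west   [S ::= west]
west west Z zero quick west Z quick west Z quick west ⇒ west west quick zero quick west Z quick west Z quick west   [Z ::= quick]
west west quick zero quick west Z quick west Z quick west ⇒ west west quick zero quick west quick quick west Z quick west   [Z ::= quick]
west west quick zero quick west quick quick west Z quick west ⇒ west west quick zero quick west quick quick west quick quick west   [Z ::= quick]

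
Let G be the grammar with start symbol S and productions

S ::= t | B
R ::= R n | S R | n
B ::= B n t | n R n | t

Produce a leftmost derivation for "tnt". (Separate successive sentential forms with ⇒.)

S ⇒ B ⇒ Bnt ⇒ tnt

S ⇒ B   [S ::= B]
B ⇒ Bnt   [B ::= B n t]
Bnt ⇒ tnt   [B ::= t]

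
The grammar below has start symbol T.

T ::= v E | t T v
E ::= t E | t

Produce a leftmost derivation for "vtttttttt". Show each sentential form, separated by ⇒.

T ⇒ vE ⇒ vtE ⇒ vttE ⇒ vtttE ⇒ vttttE ⇒ vtttttE ⇒ vttttttE ⇒ vtttttttE ⇒ vtttttttt

T ⇒ vE   [T ::= v E]
vE ⇒ vtE   [E ::= t E]
vtE ⇒ vttE   [E ::= t E]
vttE ⇒ vtttE   [E ::= t E]
vtttE ⇒ vttttE   [E ::= t E]
vttttE ⇒ vtttttE   [E ::= t E]
vtttttE ⇒ vttttttE   [E ::= t E]
vttttttE ⇒ vtttttttE   [E ::= t E]
vtttttttE ⇒ vtttttttt   [E ::= t]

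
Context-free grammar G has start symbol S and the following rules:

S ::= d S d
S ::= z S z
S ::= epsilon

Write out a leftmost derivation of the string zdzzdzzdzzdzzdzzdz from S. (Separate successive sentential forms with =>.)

S => zSz => zdSdz => zdzSzdz => zdzzSzzdz => zdzzdSdzzdz => zdzzdzSzdzzdz => zdzzdzzSzzdzzdz => zdzzdzzdSdzzdzzdz => zdzzdzzdzSzdzzdzzdz => zdzzdzzdzzdzzdzzdz

S => zSz   [S ::= z S z]
zSz => zdSdz   [S ::= d S d]
zdSdz => zdzSzdz   [S ::= z S z]
zdzSzdz => zdzzSzzdz   [S ::= z S z]
zdzzSzzdz => zdzzdSdzzdz   [S ::= d S d]
zdzzdSdzzdz => zdzzdzSzdzzdz   [S ::= z S z]
zdzzdzSzdzzdz => zdzzdzzSzzdzzdz   [S ::= z S z]
zdzzdzzSzzdzzdz => zdzzdzzdSdzzdzzdz   [S ::= d S d]
zdzzdzzdSdzzdzzdz => zdzzdzzdzSzdzzdzzdz   [S ::= z S z]
zdzzdzzdzSzdzzdzzdz => zdzzdzzdzzdzzdzzdz   [S ::= epsilon]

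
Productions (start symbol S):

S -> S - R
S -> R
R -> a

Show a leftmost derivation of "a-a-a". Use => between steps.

S => S-R   [S -> S - R]
S-R => S-R-R   [S -> S - R]
S-R-R => R-R-R   [S -> R]
R-R-R => a-R-R   [R -> a]
a-R-R => a-a-R   [R -> a]
a-a-R => a-a-a   [R -> a]

S => S-R => S-R-R => R-R-R => a-R-R => a-a-R => a-a-a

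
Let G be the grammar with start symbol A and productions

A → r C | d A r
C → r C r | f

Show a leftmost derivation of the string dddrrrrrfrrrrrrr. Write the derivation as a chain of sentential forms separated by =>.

A => dAr => ddArr => dddArrr => dddrCrrr => dddrrCrrrr => dddrrrCrrrrr => dddrrrrCrrrrrr => dddrrrrrCrrrrrrr => dddrrrrrfrrrrrrr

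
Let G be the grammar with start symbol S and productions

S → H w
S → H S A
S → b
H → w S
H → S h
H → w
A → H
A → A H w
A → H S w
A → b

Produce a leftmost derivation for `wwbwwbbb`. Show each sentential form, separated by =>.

S => HSA   [S → H S A]
HSA => wSSA   [H → w S]
wSSA => wHwSA   [S → H w]
wHwSA => wwSwSA   [H → w S]
wwSwSA => wwbwSA   [S → b]
wwbwSA => wwbwHSAA   [S → H S A]
wwbwHSAA => wwbwwSAA   [H → w]
wwbwwSAA => wwbwwbAA   [S → b]
wwbwwbAA => wwbwwbbA   [A → b]
wwbwwbbA => wwbwwbbb   [A → b]

S=>HSA=>wSSA=>wHwSA=>wwSwSA=>wwbwSA=>wwbwHSAA=>wwbwwSAA=>wwbwwbAA=>wwbwwbbA=>wwbwwbbb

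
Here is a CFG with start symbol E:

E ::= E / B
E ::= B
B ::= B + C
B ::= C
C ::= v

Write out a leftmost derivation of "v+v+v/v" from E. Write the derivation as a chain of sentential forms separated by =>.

E => E/B => B/B => B+C/B => B+C+C/B => C+C+C/B => v+C+C/B => v+v+C/B => v+v+v/B => v+v+v/C => v+v+v/v

E => E/B   [E ::= E / B]
E/B => B/B   [E ::= B]
B/B => B+C/B   [B ::= B + C]
B+C/B => B+C+C/B   [B ::= B + C]
B+C+C/B => C+C+C/B   [B ::= C]
C+C+C/B => v+C+C/B   [C ::= v]
v+C+C/B => v+v+C/B   [C ::= v]
v+v+C/B => v+v+v/B   [C ::= v]
v+v+v/B => v+v+v/C   [B ::= C]
v+v+v/C => v+v+v/v   [C ::= v]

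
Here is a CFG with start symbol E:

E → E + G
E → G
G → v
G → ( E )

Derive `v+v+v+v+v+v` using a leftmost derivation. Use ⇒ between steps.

E ⇒ E+G   [E → E + G]
E+G ⇒ E+G+G   [E → E + G]
E+G+G ⇒ E+G+G+G   [E → E + G]
E+G+G+G ⇒ E+G+G+G+G   [E → E + G]
E+G+G+G+G ⇒ E+G+G+G+G+G   [E → E + G]
E+G+G+G+G+G ⇒ G+G+G+G+G+G   [E → G]
G+G+G+G+G+G ⇒ v+G+G+G+G+G   [G → v]
v+G+G+G+G+G ⇒ v+v+G+G+G+G   [G → v]
v+v+G+G+G+G ⇒ v+v+v+G+G+G   [G → v]
v+v+v+G+G+G ⇒ v+v+v+v+G+G   [G → v]
v+v+v+v+G+G ⇒ v+v+v+v+v+G   [G → v]
v+v+v+v+v+G ⇒ v+v+v+v+v+v   [G → v]

E ⇒ E+G ⇒ E+G+G ⇒ E+G+G+G ⇒ E+G+G+G+G ⇒ E+G+G+G+G+G ⇒ G+G+G+G+G+G ⇒ v+G+G+G+G+G ⇒ v+v+G+G+G+G ⇒ v+v+v+G+G+G ⇒ v+v+v+v+G+G ⇒ v+v+v+v+v+G ⇒ v+v+v+v+v+v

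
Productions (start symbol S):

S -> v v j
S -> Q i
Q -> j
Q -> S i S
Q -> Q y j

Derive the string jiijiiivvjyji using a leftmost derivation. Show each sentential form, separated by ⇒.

S ⇒ Qi   [S -> Q i]
Qi ⇒ Qyji   [Q -> Q y j]
Qyji ⇒ SiSyji   [Q -> S i S]
SiSyji ⇒ QiiSyji   [S -> Q i]
QiiSyji ⇒ SiSiiSyji   [Q -> S i S]
SiSiiSyji ⇒ QiiSiiSyji   [S -> Q i]
QiiSiiSyji ⇒ jiiSiiSyji   [Q -> j]
jiiSiiSyji ⇒ jiiQiiiSyji   [S -> Q i]
jiiQiiiSyji ⇒ jiijiiiSyji   [Q -> j]
jiijiiiSyji ⇒ jiijiiivvjyji   [S -> v v j]

S⇒Qi⇒Qyji⇒SiSyji⇒QiiSyji⇒SiSiiSyji⇒QiiSiiSyji⇒jiiSiiSyji⇒jiiQiiiSyji⇒jiijiiiSyji⇒jiijiiivvjyji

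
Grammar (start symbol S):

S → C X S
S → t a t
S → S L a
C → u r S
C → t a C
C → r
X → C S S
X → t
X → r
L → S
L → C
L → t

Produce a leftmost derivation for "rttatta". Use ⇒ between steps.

S ⇒ SLa ⇒ CXSLa ⇒ rXSLa ⇒ rtSLa ⇒ rttatLa ⇒ rttatta

S ⇒ SLa   [S → S L a]
SLa ⇒ CXSLa   [S → C X S]
CXSLa ⇒ rXSLa   [C → r]
rXSLa ⇒ rtSLa   [X → t]
rtSLa ⇒ rttatLa   [S → t a t]
rttatLa ⇒ rttatta   [L → t]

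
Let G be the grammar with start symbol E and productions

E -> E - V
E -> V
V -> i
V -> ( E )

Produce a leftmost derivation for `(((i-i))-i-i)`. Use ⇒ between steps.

E ⇒ V   [E -> V]
V ⇒ (E)   [V -> ( E )]
(E) ⇒ (E-V)   [E -> E - V]
(E-V) ⇒ (E-V-V)   [E -> E - V]
(E-V-V) ⇒ (V-V-V)   [E -> V]
(V-V-V) ⇒ ((E)-V-V)   [V -> ( E )]
((E)-V-V) ⇒ ((V)-V-V)   [E -> V]
((V)-V-V) ⇒ (((E))-V-V)   [V -> ( E )]
(((E))-V-V) ⇒ (((E-V))-V-V)   [E -> E - V]
(((E-V))-V-V) ⇒ (((V-V))-V-V)   [E -> V]
(((V-V))-V-V) ⇒ (((i-V))-V-V)   [V -> i]
(((i-V))-V-V) ⇒ (((i-i))-V-V)   [V -> i]
(((i-i))-V-V) ⇒ (((i-i))-i-V)   [V -> i]
(((i-i))-i-V) ⇒ (((i-i))-i-i)   [V -> i]

E⇒V⇒(E)⇒(E-V)⇒(E-V-V)⇒(V-V-V)⇒((E)-V-V)⇒((V)-V-V)⇒(((E))-V-V)⇒(((E-V))-V-V)⇒(((V-V))-V-V)⇒(((i-V))-V-V)⇒(((i-i))-V-V)⇒(((i-i))-i-V)⇒(((i-i))-i-i)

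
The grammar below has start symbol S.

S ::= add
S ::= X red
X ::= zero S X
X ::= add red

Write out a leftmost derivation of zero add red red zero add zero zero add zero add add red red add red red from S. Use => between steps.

S => X red   [S ::= X red]
X red => zero S X red   [X ::= zero S X]
zero S X red => zero X red X red   [S ::= X red]
zero X red X red => zero add red red X red   [X ::= add red]
zero add red red X red => zero add red red zero S X red   [X ::= zero S X]
zero add red red zero S X red => zero add red red zero add X red   [S ::= add]
zero add red red zero add X red => zero add red red zero add zero S X red   [X ::= zero S X]
zero add red red zero add zero S X red => zero add red red zero add zero X red X red   [S ::= X red]
zero add red red zero add zero X red X red => zero add red red zero add zero zero S X red X red   [X ::= zero S X]
zero add red red zero add zero zero S X red X red => zero add red red zero add zero zero add X red X red   [S ::= add]
zero add red red zero add zero zero add X red X red => zero add red red zero add zero zero add zero S X red X red   [X ::= zero S X]
zero add red red zero add zero zero add zero S X red X red => zero add red red zero add zero zero add zero add X red X red   [S ::= add]
zero add red red zero add zero zero add zero add X red X red => zero add red red zero add zero zero add zero add add red red X red   [X ::= add red]
zero add red red zero add zero zero add zero add add red red X red => zero add red red zero add zero zero add zero add add red red add red red   [X ::= add red]

S => X red => zero S X red => zero X red X red => zero add red red X red => zero add red red zero S X red => zero add red red zero add X red => zero add red red zero add zero S X red => zero add red red zero add zero X red X red => zero add red red zero add zero zero S X red X red => zero add red red zero add zero zero add X red X red => zero add red red zero add zero zero add zero S X red X red => zero add red red zero add zero zero add zero add X red X red => zero add red red zero add zero zero add zero add add red red X red => zero add red red zero add zero zero add zero add add red red add red red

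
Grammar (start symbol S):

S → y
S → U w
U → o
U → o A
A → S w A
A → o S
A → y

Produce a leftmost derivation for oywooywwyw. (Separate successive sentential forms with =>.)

S => Uw   [S → U w]
Uw => oAw   [U → o A]
oAw => oSwAw   [A → S w A]
oSwAw => oywAw   [S → y]
oywAw => oywSwAw   [A → S w A]
oywSwAw => oywUwwAw   [S → U w]
oywUwwAw => oywoAwwAw   [U → o A]
oywoAwwAw => oywooSwwAw   [A → o S]
oywooSwwAw => oywooywwAw   [S → y]
oywooywwAw => oywooywwyw   [A → y]

S=>Uw=>oAw=>oSwAw=>oywAw=>oywSwAw=>oywUwwAw=>oywoAwwAw=>oywooSwwAw=>oywooywwAw=>oywooywwyw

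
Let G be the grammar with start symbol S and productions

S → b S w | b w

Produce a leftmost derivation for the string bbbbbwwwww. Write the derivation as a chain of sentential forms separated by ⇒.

S⇒bSw⇒bbSww⇒bbbSwww⇒bbbbSwwww⇒bbbbbwwwww

S ⇒ bSw   [S → b S w]
bSw ⇒ bbSww   [S → b S w]
bbSww ⇒ bbbSwww   [S → b S w]
bbbSwww ⇒ bbbbSwwww   [S → b S w]
bbbbSwwww ⇒ bbbbbwwwww   [S → b w]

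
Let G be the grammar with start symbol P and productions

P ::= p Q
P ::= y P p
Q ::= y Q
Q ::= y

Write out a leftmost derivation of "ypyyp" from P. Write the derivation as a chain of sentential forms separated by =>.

P=>yPp=>ypQp=>ypyQp=>ypyyp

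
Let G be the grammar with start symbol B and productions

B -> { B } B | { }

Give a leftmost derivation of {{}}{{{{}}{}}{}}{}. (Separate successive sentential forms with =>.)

B => {B}B   [B -> { B } B]
{B}B => {{}}B   [B -> { }]
{{}}B => {{}}{B}B   [B -> { B } B]
{{}}{B}B => {{}}{{B}B}B   [B -> { B } B]
{{}}{{B}B}B => {{}}{{{B}B}B}B   [B -> { B } B]
{{}}{{{B}B}B}B => {{}}{{{{}}B}B}B   [B -> { }]
{{}}{{{{}}B}B}B => {{}}{{{{}}{}}B}B   [B -> { }]
{{}}{{{{}}{}}B}B => {{}}{{{{}}{}}{}}B   [B -> { }]
{{}}{{{{}}{}}{}}B => {{}}{{{{}}{}}{}}{}   [B -> { }]

B=>{B}B=>{{}}B=>{{}}{B}B=>{{}}{{B}B}B=>{{}}{{{B}B}B}B=>{{}}{{{{}}B}B}B=>{{}}{{{{}}{}}B}B=>{{}}{{{{}}{}}{}}B=>{{}}{{{{}}{}}{}}{}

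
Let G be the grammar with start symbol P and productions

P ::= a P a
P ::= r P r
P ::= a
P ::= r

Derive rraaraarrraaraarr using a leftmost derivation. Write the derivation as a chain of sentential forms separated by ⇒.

P ⇒ rPr ⇒ rrPrr ⇒ rraParr ⇒ rraaPaarr ⇒ rraarPraarr ⇒ rraaraParaarr ⇒ rraaraaPaaraarr ⇒ rraaraarPraaraarr ⇒ rraaraarrraaraarr

P ⇒ rPr   [P ::= r P r]
rPr ⇒ rrPrr   [P ::= r P r]
rrPrr ⇒ rraParr   [P ::= a P a]
rraParr ⇒ rraaPaarr   [P ::= a P a]
rraaPaarr ⇒ rraarPraarr   [P ::= r P r]
rraarPraarr ⇒ rraaraParaarr   [P ::= a P a]
rraaraParaarr ⇒ rraaraaPaaraarr   [P ::= a P a]
rraaraaPaaraarr ⇒ rraaraarPraaraarr   [P ::= r P r]
rraaraarPraaraarr ⇒ rraaraarrraaraarr   [P ::= r]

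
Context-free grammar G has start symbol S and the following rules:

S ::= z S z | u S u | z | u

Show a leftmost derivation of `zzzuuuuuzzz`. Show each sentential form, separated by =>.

S => zSz   [S ::= z S z]
zSz => zzSzz   [S ::= z S z]
zzSzz => zzzSzzz   [S ::= z S z]
zzzSzzz => zzzuSuzzz   [S ::= u S u]
zzzuSuzzz => zzzuuSuuzzz   [S ::= u S u]
zzzuuSuuzzz => zzzuuuuuzzz   [S ::= u]

S => zSz => zzSzz => zzzSzzz => zzzuSuzzz => zzzuuSuuzzz => zzzuuuuuzzz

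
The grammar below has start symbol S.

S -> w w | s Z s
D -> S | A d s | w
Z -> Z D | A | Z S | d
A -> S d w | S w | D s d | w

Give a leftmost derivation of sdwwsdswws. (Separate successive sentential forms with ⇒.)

S ⇒ sZs ⇒ sZSs ⇒ sZSSs ⇒ sZDSSs ⇒ sdDSSs ⇒ sdSSSs ⇒ sdwwSSs ⇒ sdwwsZsSs ⇒ sdwwsdsSs ⇒ sdwwsdswws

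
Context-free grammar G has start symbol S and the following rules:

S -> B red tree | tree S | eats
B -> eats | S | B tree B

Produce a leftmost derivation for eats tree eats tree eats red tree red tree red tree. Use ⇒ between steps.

S ⇒ B red tree ⇒ S red tree ⇒ B red tree red tree ⇒ S red tree red tree ⇒ B red tree red tree red tree ⇒ B tree B red tree red tree red tree ⇒ B tree B tree B red tree red tree red tree ⇒ eats tree B tree B red tree red tree red tree ⇒ eats tree eats tree B red tree red tree red tree ⇒ eats tree eats tree eats red tree red tree red tree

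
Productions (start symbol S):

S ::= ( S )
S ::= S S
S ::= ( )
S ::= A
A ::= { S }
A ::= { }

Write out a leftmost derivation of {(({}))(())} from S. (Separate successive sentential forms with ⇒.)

S⇒A⇒{S}⇒{SS}⇒{(S)S}⇒{((S))S}⇒{((A))S}⇒{(({}))S}⇒{(({}))(S)}⇒{(({}))(())}

S ⇒ A   [S ::= A]
A ⇒ {S}   [A ::= { S }]
{S} ⇒ {SS}   [S ::= S S]
{SS} ⇒ {(S)S}   [S ::= ( S )]
{(S)S} ⇒ {((S))S}   [S ::= ( S )]
{((S))S} ⇒ {((A))S}   [S ::= A]
{((A))S} ⇒ {(({}))S}   [A ::= { }]
{(({}))S} ⇒ {(({}))(S)}   [S ::= ( S )]
{(({}))(S)} ⇒ {(({}))(())}   [S ::= ( )]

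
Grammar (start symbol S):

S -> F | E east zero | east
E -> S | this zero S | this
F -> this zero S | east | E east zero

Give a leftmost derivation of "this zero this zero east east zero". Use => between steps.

S => F   [S -> F]
F => this zero S   [F -> this zero S]
this zero S => this zero F   [S -> F]
this zero F => this zero E east zero   [F -> E east zero]
this zero E east zero => this zero this zero S east zero   [E -> this zero S]
this zero this zero S east zero => this zero this zero east east zero   [S -> east]

S => F => this zero S => this zero F => this zero E east zero => this zero this zero S east zero => this zero this zero east east zero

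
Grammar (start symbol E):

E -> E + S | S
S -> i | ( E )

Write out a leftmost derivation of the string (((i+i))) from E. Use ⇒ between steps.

E⇒S⇒(E)⇒(S)⇒((E))⇒((S))⇒(((E)))⇒(((E+S)))⇒(((S+S)))⇒(((i+S)))⇒(((i+i)))

E ⇒ S   [E -> S]
S ⇒ (E)   [S -> ( E )]
(E) ⇒ (S)   [E -> S]
(S) ⇒ ((E))   [S -> ( E )]
((E)) ⇒ ((S))   [E -> S]
((S)) ⇒ (((E)))   [S -> ( E )]
(((E))) ⇒ (((E+S)))   [E -> E + S]
(((E+S))) ⇒ (((S+S)))   [E -> S]
(((S+S))) ⇒ (((i+S)))   [S -> i]
(((i+S))) ⇒ (((i+i)))   [S -> i]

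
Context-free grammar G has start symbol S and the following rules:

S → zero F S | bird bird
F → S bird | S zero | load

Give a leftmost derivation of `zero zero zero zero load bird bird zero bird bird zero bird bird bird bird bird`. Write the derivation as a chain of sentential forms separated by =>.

S => zero F S   [S → zero F S]
zero F S => zero S bird S   [F → S bird]
zero S bird S => zero zero F S bird S   [S → zero F S]
zero zero F S bird S => zero zero S zero S bird S   [F → S zero]
zero zero S zero S bird S => zero zero zero F S zero S bird S   [S → zero F S]
zero zero zero F S zero S bird S => zero zero zero S zero S zero S bird S   [F → S zero]
zero zero zero S zero S zero S bird S => zero zero zero zero F S zero S zero S bird S   [S → zero F S]
zero zero zero zero F S zero S zero S bird S => zero zero zero zero load S zero S zero S bird S   [F → load]
zero zero zero zero load S zero S zero S bird S => zero zero zero zero load bird bird zero S zero S bird S   [S → bird bird]
zero zero zero zero load bird bird zero S zero S bird S => zero zero zero zero load bird bird zero bird bird zero S bird S   [S → bird bird]
zero zero zero zero load bird bird zero bird bird zero S bird S => zero zero zero zero load bird bird zero bird bird zero bird bird bird S   [S → bird bird]
zero zero zero zero load bird bird zero bird bird zero bird bird bird S => zero zero zero zero load bird bird zero bird bird zero bird bird bird bird bird   [S → bird bird]

S => zero F S => zero S bird S => zero zero F S bird S => zero zero S zero S bird S => zero zero zero F S zero S bird S => zero zero zero S zero S zero S bird S => zero zero zero zero F S zero S zero S bird S => zero zero zero zero load S zero S zero S bird S => zero zero zero zero load bird bird zero S zero S bird S => zero zero zero zero load bird bird zero bird bird zero S bird S => zero zero zero zero load bird bird zero bird bird zero bird bird bird S => zero zero zero zero load bird bird zero bird bird zero bird bird bird bird bird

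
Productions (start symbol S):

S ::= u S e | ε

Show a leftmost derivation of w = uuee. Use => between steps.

S => uSe   [S ::= u S e]
uSe => uuSee   [S ::= u S e]
uuSee => uuee   [S ::= ε]

S=>uSe=>uuSee=>uuee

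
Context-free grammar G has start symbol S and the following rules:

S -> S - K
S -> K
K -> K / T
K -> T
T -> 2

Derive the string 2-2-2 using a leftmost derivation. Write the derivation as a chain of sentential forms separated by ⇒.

S⇒S-K⇒S-K-K⇒K-K-K⇒T-K-K⇒2-K-K⇒2-T-K⇒2-2-K⇒2-2-T⇒2-2-2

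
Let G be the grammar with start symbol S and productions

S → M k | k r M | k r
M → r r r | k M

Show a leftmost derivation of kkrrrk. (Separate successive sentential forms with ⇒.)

S ⇒ Mk ⇒ kMk ⇒ kkMk ⇒ kkrrrk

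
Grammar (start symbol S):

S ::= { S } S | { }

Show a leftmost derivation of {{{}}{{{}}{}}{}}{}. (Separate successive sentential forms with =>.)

S => {S}S   [S ::= { S } S]
{S}S => {{S}S}S   [S ::= { S } S]
{{S}S}S => {{{}}S}S   [S ::= { }]
{{{}}S}S => {{{}}{S}S}S   [S ::= { S } S]
{{{}}{S}S}S => {{{}}{{S}S}S}S   [S ::= { S } S]
{{{}}{{S}S}S}S => {{{}}{{{}}S}S}S   [S ::= { }]
{{{}}{{{}}S}S}S => {{{}}{{{}}{}}S}S   [S ::= { }]
{{{}}{{{}}{}}S}S => {{{}}{{{}}{}}{}}S   [S ::= { }]
{{{}}{{{}}{}}{}}S => {{{}}{{{}}{}}{}}{}   [S ::= { }]

S=>{S}S=>{{S}S}S=>{{{}}S}S=>{{{}}{S}S}S=>{{{}}{{S}S}S}S=>{{{}}{{{}}S}S}S=>{{{}}{{{}}{}}S}S=>{{{}}{{{}}{}}{}}S=>{{{}}{{{}}{}}{}}{}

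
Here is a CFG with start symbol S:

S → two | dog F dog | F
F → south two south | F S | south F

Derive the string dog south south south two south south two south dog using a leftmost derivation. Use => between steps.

S => dog F dog => dog south F dog => dog south south F dog => dog south south F S dog => dog south south south two south S dog => dog south south south two south F dog => dog south south south two south south two south dog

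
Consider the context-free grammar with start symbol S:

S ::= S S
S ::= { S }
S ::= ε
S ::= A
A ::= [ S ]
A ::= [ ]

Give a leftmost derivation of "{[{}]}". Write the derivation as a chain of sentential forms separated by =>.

S => SS => SSS => {S}SS => {A}SS => {[S]}SS => {[{S}]}SS => {[{}]}SS => {[{}]}S => {[{}]}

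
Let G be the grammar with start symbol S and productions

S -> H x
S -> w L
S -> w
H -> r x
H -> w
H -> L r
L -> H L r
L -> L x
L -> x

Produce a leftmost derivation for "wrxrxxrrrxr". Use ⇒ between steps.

S ⇒ wL ⇒ wHLr ⇒ wLrLr ⇒ wHLrrLr ⇒ wrxLrrLr ⇒ wrxHLrrrLr ⇒ wrxrxLrrrLr ⇒ wrxrxxrrrLr ⇒ wrxrxxrrrxr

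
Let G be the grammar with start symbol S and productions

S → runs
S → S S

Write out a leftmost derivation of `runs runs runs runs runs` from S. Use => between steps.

S => S S   [S → S S]
S S => S S S   [S → S S]
S S S => S S S S   [S → S S]
S S S S => S S S S S   [S → S S]
S S S S S => runs S S S S   [S → runs]
runs S S S S => runs runs S S S   [S → runs]
runs runs S S S => runs runs runs S S   [S → runs]
runs runs runs S S => runs runs runs runs S   [S → runs]
runs runs runs runs S => runs runs runs runs runs   [S → runs]

S => S S => S S S => S S S S => S S S S S => runs S S S S => runs runs S S S => runs runs runs S S => runs runs runs runs S => runs runs runs runs runs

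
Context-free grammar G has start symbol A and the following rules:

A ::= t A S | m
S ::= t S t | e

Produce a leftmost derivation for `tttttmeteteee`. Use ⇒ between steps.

A ⇒ tAS ⇒ ttASS ⇒ tttASSS ⇒ ttttASSSS ⇒ tttttASSSSS ⇒ tttttmSSSSS ⇒ tttttmeSSSS ⇒ tttttmetStSSS ⇒ tttttmetetSSS ⇒ tttttmeteteSS ⇒ tttttmeteteeS ⇒ tttttmeteteee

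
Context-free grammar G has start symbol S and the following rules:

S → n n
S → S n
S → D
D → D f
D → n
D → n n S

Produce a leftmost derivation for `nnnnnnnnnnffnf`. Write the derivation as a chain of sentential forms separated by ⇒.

S ⇒ D ⇒ Df ⇒ nnSf ⇒ nnSnf ⇒ nnDnf ⇒ nnDfnf ⇒ nnDffnf ⇒ nnnnSffnf ⇒ nnnnSnffnf ⇒ nnnnSnnffnf ⇒ nnnnSnnnffnf ⇒ nnnnSnnnnffnf ⇒ nnnnnnnnnnffnf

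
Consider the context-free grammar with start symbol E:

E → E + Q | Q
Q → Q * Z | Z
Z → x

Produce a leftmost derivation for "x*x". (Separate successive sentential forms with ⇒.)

E ⇒ Q ⇒ Q*Z ⇒ Z*Z ⇒ x*Z ⇒ x*x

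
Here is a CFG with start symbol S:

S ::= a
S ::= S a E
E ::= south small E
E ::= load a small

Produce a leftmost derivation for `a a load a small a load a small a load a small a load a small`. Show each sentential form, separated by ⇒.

S ⇒ S a E ⇒ S a E a E ⇒ S a E a E a E ⇒ S a E a E a E a E ⇒ a a E a E a E a E ⇒ a a load a small a E a E a E ⇒ a a load a small a load a small a E a E ⇒ a a load a small a load a small a load a small a E ⇒ a a load a small a load a small a load a small a load a small

S ⇒ S a E   [S ::= S a E]
S a E ⇒ S a E a E   [S ::= S a E]
S a E a E ⇒ S a E a E a E   [S ::= S a E]
S a E a E a E ⇒ S a E a E a E a E   [S ::= S a E]
S a E a E a E a E ⇒ a a E a E a E a E   [S ::= a]
a a E a E a E a E ⇒ a a load a small a E a E a E   [E ::= load a small]
a a load a small a E a E a E ⇒ a a load a small a load a small a E a E   [E ::= load a small]
a a load a small a load a small a E a E ⇒ a a load a small a load a small a load a small a E   [E ::= load a small]
a a load a small a load a small a load a small a E ⇒ a a load a small a load a small a load a small a load a small   [E ::= load a small]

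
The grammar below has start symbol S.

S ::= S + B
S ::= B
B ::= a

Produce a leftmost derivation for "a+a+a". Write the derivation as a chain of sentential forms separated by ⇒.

S ⇒ S+B ⇒ S+B+B ⇒ B+B+B ⇒ a+B+B ⇒ a+a+B ⇒ a+a+a

S ⇒ S+B   [S ::= S + B]
S+B ⇒ S+B+B   [S ::= S + B]
S+B+B ⇒ B+B+B   [S ::= B]
B+B+B ⇒ a+B+B   [B ::= a]
a+B+B ⇒ a+a+B   [B ::= a]
a+a+B ⇒ a+a+a   [B ::= a]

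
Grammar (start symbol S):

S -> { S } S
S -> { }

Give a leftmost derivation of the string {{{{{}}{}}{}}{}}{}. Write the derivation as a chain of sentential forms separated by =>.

S=>{S}S=>{{S}S}S=>{{{S}S}S}S=>{{{{S}S}S}S}S=>{{{{{}}S}S}S}S=>{{{{{}}{}}S}S}S=>{{{{{}}{}}{}}S}S=>{{{{{}}{}}{}}{}}S=>{{{{{}}{}}{}}{}}{}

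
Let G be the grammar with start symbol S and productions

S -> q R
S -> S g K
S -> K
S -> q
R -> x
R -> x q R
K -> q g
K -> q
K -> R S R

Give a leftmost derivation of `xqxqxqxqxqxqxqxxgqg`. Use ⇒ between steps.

S ⇒ SgK ⇒ KgK ⇒ RSRgK ⇒ xqRSRgK ⇒ xqxqRSRgK ⇒ xqxqxqRSRgK ⇒ xqxqxqxqRSRgK ⇒ xqxqxqxqxqRSRgK ⇒ xqxqxqxqxqxSRgK ⇒ xqxqxqxqxqxqRRgK ⇒ xqxqxqxqxqxqxqRRgK ⇒ xqxqxqxqxqxqxqxRgK ⇒ xqxqxqxqxqxqxqxxgK ⇒ xqxqxqxqxqxqxqxxgqg

S ⇒ SgK   [S -> S g K]
SgK ⇒ KgK   [S -> K]
KgK ⇒ RSRgK   [K -> R S R]
RSRgK ⇒ xqRSRgK   [R -> x q R]
xqRSRgK ⇒ xqxqRSRgK   [R -> x q R]
xqxqRSRgK ⇒ xqxqxqRSRgK   [R -> x q R]
xqxqxqRSRgK ⇒ xqxqxqxqRSRgK   [R -> x q R]
xqxqxqxqRSRgK ⇒ xqxqxqxqxqRSRgK   [R -> x q R]
xqxqxqxqxqRSRgK ⇒ xqxqxqxqxqxSRgK   [R -> x]
xqxqxqxqxqxSRgK ⇒ xqxqxqxqxqxqRRgK   [S -> q R]
xqxqxqxqxqxqRRgK ⇒ xqxqxqxqxqxqxqRRgK   [R -> x q R]
xqxqxqxqxqxqxqRRgK ⇒ xqxqxqxqxqxqxqxRgK   [R -> x]
xqxqxqxqxqxqxqxRgK ⇒ xqxqxqxqxqxqxqxxgK   [R -> x]
xqxqxqxqxqxqxqxxgK ⇒ xqxqxqxqxqxqxqxxgqg   [K -> q g]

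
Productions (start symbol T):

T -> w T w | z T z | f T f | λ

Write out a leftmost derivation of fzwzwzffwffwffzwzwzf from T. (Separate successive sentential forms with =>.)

T => fTf   [T -> f T f]
fTf => fzTzf   [T -> z T z]
fzTzf => fzwTwzf   [T -> w T w]
fzwTwzf => fzwzTzwzf   [T -> z T z]
fzwzTzwzf => fzwzwTwzwzf   [T -> w T w]
fzwzwTwzwzf => fzwzwzTzwzwzf   [T -> z T z]
fzwzwzTzwzwzf => fzwzwzfTfzwzwzf   [T -> f T f]
fzwzwzfTfzwzwzf => fzwzwzffTffzwzwzf   [T -> f T f]
fzwzwzffTffzwzwzf => fzwzwzffwTwffzwzwzf   [T -> w T w]
fzwzwzffwTwffzwzwzf => fzwzwzffwfTfwffzwzwzf   [T -> f T f]
fzwzwzffwfTfwffzwzwzf => fzwzwzffwffwffzwzwzf   [T -> λ]

T=>fTf=>fzTzf=>fzwTwzf=>fzwzTzwzf=>fzwzwTwzwzf=>fzwzwzTzwzwzf=>fzwzwzfTfzwzwzf=>fzwzwzffTffzwzwzf=>fzwzwzffwTwffzwzwzf=>fzwzwzffwfTfwffzwzwzf=>fzwzwzffwffwffzwzwzf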